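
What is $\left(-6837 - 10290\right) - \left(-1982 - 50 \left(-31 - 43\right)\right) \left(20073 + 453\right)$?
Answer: $-35280795$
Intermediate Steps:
$\left(-6837 - 10290\right) - \left(-1982 - 50 \left(-31 - 43\right)\right) \left(20073 + 453\right) = \left(-6837 - 10290\right) - \left(-1982 - -3700\right) 20526 = -17127 - \left(-1982 + 3700\right) 20526 = -17127 - 1718 \cdot 20526 = -17127 - 35263668 = -35280795$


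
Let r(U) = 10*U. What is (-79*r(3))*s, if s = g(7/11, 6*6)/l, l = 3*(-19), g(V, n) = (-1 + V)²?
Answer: 12640/2299 ≈ 5.4980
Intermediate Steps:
l = -57
s = -16/6897 (s = (-1 + 7/11)²/(-57) = (-1 + 7*(1/11))²*(-1/57) = (-1 + 7/11)²*(-1/57) = (-4/11)²*(-1/57) = (16/121)*(-1/57) = -16/6897 ≈ -0.0023199)
(-79*r(3))*s = -790*3*(-16/6897) = -79*30*(-16/6897) = -2370*(-16/6897) = 12640/2299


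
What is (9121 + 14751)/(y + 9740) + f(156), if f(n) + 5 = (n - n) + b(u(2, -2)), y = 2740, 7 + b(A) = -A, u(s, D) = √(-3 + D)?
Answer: -1967/195 - I*√5 ≈ -10.087 - 2.2361*I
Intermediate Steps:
b(A) = -7 - A
f(n) = -12 - I*√5 (f(n) = -5 + ((n - n) + (-7 - √(-3 - 2))) = -5 + (0 + (-7 - √(-5))) = -5 + (0 + (-7 - I*√5)) = -5 + (-7 - I*√5) = -12 - I*√5)
(9121 + 14751)/(y + 9740) + f(156) = (9121 + 14751)/(2740 + 9740) + (-12 - I*√5) = 23872/12480 + (-12 - I*√5) = 23872*(1/12480) + (-12 - I*√5) = 373/195 + (-12 - I*√5) = -1967/195 - I*√5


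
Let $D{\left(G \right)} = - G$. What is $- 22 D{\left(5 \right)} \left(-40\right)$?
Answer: $-4400$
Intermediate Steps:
$- 22 D{\left(5 \right)} \left(-40\right) = - 22 \left(\left(-1\right) 5\right) \left(-40\right) = \left(-22\right) \left(-5\right) \left(-40\right) = 110 \left(-40\right) = -4400$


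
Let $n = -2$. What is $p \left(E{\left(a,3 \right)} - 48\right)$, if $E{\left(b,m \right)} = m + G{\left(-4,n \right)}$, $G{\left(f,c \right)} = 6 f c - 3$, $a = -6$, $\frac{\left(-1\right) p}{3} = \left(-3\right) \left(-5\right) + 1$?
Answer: $0$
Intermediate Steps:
$p = -48$ ($p = - 3 \left(\left(-3\right) \left(-5\right) + 1\right) = - 3 \left(15 + 1\right) = \left(-3\right) 16 = -48$)
$G{\left(f,c \right)} = -3 + 6 c f$ ($G{\left(f,c \right)} = 6 c f - 3 = -3 + 6 c f$)
$E{\left(b,m \right)} = 45 + m$ ($E{\left(b,m \right)} = m - \left(3 + 12 \left(-4\right)\right) = m + \left(-3 + 48\right) = m + 45 = 45 + m$)
$p \left(E{\left(a,3 \right)} - 48\right) = - 48 \left(\left(45 + 3\right) - 48\right) = - 48 \left(48 - 48\right) = \left(-48\right) 0 = 0$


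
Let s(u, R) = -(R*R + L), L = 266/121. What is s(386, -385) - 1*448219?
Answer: -72169990/121 ≈ -5.9645e+5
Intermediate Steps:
L = 266/121 (L = 266*(1/121) = 266/121 ≈ 2.1983)
s(u, R) = -266/121 - R² (s(u, R) = -(R*R + 266/121) = -(R² + 266/121) = -(266/121 + R²) = -266/121 - R²)
s(386, -385) - 1*448219 = (-266/121 - 1*(-385)²) - 1*448219 = (-266/121 - 1*148225) - 448219 = (-266/121 - 148225) - 448219 = -17935491/121 - 448219 = -72169990/121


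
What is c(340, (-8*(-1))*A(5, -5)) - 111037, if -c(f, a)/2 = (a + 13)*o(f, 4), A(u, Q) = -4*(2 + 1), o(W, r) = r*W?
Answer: 114723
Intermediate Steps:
o(W, r) = W*r
A(u, Q) = -12 (A(u, Q) = -4*3 = -12)
c(f, a) = -8*f*(13 + a) (c(f, a) = -2*(a + 13)*f*4 = -2*(13 + a)*4*f = -8*f*(13 + a))
c(340, (-8*(-1))*A(5, -5)) - 111037 = -8*340*(13 - 8*(-1)*(-12)) - 111037 = -8*340*(13 + 8*(-12)) - 111037 = -8*340*(13 - 96) - 111037 = -8*340*(-83) - 111037 = 225760 - 111037 = 114723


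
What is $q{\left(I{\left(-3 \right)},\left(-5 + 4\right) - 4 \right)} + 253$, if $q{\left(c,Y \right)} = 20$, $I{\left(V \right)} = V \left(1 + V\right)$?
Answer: $273$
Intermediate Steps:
$q{\left(I{\left(-3 \right)},\left(-5 + 4\right) - 4 \right)} + 253 = 20 + 253 = 273$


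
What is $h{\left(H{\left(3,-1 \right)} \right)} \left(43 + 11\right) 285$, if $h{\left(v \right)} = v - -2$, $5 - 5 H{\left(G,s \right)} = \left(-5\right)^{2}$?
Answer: $-30780$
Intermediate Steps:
$H{\left(G,s \right)} = -4$ ($H{\left(G,s \right)} = 1 - \frac{\left(-5\right)^{2}}{5} = 1 - 5 = -4$)
$h{\left(v \right)} = 2 + v$ ($h{\left(v \right)} = v + 2 = 2 + v$)
$h{\left(H{\left(3,-1 \right)} \right)} \left(43 + 11\right) 285 = \left(2 - 4\right) \left(43 + 11\right) 285 = \left(-2\right) 54 \cdot 285 = \left(-108\right) 285 = -30780$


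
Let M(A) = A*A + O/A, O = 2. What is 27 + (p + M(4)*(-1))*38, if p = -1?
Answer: -638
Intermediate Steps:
M(A) = A² + 2/A (M(A) = A*A + 2/A = A² + 2/A)
27 + (p + M(4)*(-1))*38 = 27 + (-1 + ((2 + 4³)/4)*(-1))*38 = 27 + (-1 + ((2 + 64)/4)*(-1))*38 = 27 + (-1 + ((¼)*66)*(-1))*38 = 27 + (-1 + (33/2)*(-1))*38 = 27 + (-1 - 33/2)*38 = 27 - 35/2*38 = 27 - 665 = -638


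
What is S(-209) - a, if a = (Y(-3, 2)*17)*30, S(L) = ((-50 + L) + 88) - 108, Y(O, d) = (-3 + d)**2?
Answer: -789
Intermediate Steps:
S(L) = -70 + L (S(L) = (38 + L) - 108 = -70 + L)
a = 510 (a = ((-3 + 2)**2*17)*30 = ((-1)**2*17)*30 = (1*17)*30 = 17*30 = 510)
S(-209) - a = (-70 - 209) - 1*510 = -279 - 510 = -789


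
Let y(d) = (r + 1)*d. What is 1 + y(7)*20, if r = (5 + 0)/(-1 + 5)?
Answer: 316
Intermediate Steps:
r = 5/4 ≈ 1.2500
y(d) = 9*d/4 (y(d) = (5/4 + 1)*d = 9*d/4)
1 + y(7)*20 = 1 + ((9/4)*7)*20 = 1 + (63/4)*20 = 1 + 315 = 316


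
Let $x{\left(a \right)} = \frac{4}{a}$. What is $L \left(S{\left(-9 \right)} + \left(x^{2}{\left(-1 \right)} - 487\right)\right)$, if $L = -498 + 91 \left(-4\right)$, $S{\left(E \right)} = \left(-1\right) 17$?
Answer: $420656$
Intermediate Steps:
$S{\left(E \right)} = -17$
$L = -862$ ($L = -498 - 364 = -862$)
$L \left(S{\left(-9 \right)} + \left(x^{2}{\left(-1 \right)} - 487\right)\right) = - 862 \left(-17 + \left(\left(\frac{4}{-1}\right)^{2} - 487\right)\right) = - 862 \left(-17 - \left(487 - \left(4 \left(-1\right)\right)^{2}\right)\right) = - 862 \left(-17 - \left(487 - \left(-4\right)^{2}\right)\right) = - 862 \left(-17 + \left(16 - 487\right)\right) = - 862 \left(-17 - 471\right) = \left(-862\right) \left(-488\right) = 420656$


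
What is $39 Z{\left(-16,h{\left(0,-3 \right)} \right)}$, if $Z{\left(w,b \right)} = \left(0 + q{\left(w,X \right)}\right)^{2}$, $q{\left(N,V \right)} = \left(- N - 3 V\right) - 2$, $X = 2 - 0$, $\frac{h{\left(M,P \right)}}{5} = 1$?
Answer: $2496$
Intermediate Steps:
$h{\left(M,P \right)} = 5$ ($h{\left(M,P \right)} = 5 \cdot 1 = 5$)
$X = 2$ ($X = 2 + 0 = 2$)
$q{\left(N,V \right)} = -2 - N - 3 V$
$Z{\left(w,b \right)} = \left(-8 - w\right)^{2}$ ($Z{\left(w,b \right)} = \left(0 - \left(8 + w\right)\right)^{2} = \left(-8 - w\right)^{2}$)
$39 Z{\left(-16,h{\left(0,-3 \right)} \right)} = 39 \left(8 - 16\right)^{2} = 39 \left(-8\right)^{2} = 39 \cdot 64 = 2496$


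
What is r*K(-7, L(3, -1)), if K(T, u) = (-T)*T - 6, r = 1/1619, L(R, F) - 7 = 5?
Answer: -55/1619 ≈ -0.033972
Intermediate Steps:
L(R, F) = 12 (L(R, F) = 7 + 5 = 12)
r = 1/1619 ≈ 0.00061767
K(T, u) = -6 - T² (K(T, u) = -T² - 6 = -6 - T²)
r*K(-7, L(3, -1)) = (-6 - 1*(-7)²)/1619 = (-6 - 1*49)/1619 = (-6 - 49)/1619 = (1/1619)*(-55) = -55/1619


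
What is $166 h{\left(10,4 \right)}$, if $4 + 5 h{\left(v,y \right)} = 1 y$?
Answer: $0$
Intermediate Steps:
$h{\left(v,y \right)} = - \frac{4}{5} + \frac{y}{5}$ ($h{\left(v,y \right)} = - \frac{4}{5} + \frac{1 y}{5} = - \frac{4}{5} + \frac{y}{5}$)
$166 h{\left(10,4 \right)} = 166 \left(- \frac{4}{5} + \frac{1}{5} \cdot 4\right) = 166 \left(- \frac{4}{5} + \frac{4}{5}\right) = 166 \cdot 0 = 0$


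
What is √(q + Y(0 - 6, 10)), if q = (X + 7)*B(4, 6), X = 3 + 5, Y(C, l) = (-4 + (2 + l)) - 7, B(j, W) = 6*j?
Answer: 19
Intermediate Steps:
Y(C, l) = -9 + l (Y(C, l) = (-2 + l) - 7 = -9 + l)
X = 8
q = 360 (q = (8 + 7)*(6*4) = 15*24 = 360)
√(q + Y(0 - 6, 10)) = √(360 + (-9 + 10)) = √(360 + 1) = √361 = 19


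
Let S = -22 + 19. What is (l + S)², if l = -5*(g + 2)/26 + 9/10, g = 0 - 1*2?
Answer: 441/100 ≈ 4.4100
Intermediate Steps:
g = -2 (g = 0 - 2 = -2)
S = -3
l = 9/10 (l = -5*(-2 + 2)/26 + 9/10 = -5*0*(1/26) + 9*(⅒) = 0*(1/26) + 9/10 = 0 + 9/10 = 9/10 ≈ 0.90000)
(l + S)² = (9/10 - 3)² = (-21/10)² = 441/100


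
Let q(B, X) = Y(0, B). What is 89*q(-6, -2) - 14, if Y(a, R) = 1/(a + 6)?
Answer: ⅚ ≈ 0.83333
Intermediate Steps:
Y(a, R) = 1/(6 + a)
q(B, X) = ⅙ (q(B, X) = 1/(6 + 0) = 1/6 = ⅙)
89*q(-6, -2) - 14 = 89*(⅙) - 14 = 89/6 - 14 = ⅚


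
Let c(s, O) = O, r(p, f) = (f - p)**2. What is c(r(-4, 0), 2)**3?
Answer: 8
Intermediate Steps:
c(r(-4, 0), 2)**3 = 2**3 = 8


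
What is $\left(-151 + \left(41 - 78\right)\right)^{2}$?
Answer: $35344$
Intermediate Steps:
$\left(-151 + \left(41 - 78\right)\right)^{2} = \left(-151 - 37\right)^{2} = \left(-188\right)^{2} = 35344$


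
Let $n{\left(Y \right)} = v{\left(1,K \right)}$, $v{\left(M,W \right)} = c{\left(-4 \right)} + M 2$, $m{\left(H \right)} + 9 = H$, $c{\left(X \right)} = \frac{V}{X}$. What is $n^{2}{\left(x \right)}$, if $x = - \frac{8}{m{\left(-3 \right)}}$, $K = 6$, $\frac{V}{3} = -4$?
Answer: $25$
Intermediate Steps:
$V = -12$ ($V = 3 \left(-4\right) = -12$)
$c{\left(X \right)} = - \frac{12}{X}$
$m{\left(H \right)} = -9 + H$
$x = \frac{2}{3}$ ($x = - \frac{8}{-9 - 3} = - \frac{8}{-12} = \left(-8\right) \left(- \frac{1}{12}\right) = \frac{2}{3} \approx 0.66667$)
$v{\left(M,W \right)} = 3 + 2 M$ ($v{\left(M,W \right)} = - \frac{12}{-4} + M 2 = \left(-12\right) \left(- \frac{1}{4}\right) + 2 M = 3 + 2 M$)
$n{\left(Y \right)} = 5$ ($n{\left(Y \right)} = 3 + 2 \cdot 1 = 3 + 2 = 5$)
$n^{2}{\left(x \right)} = 5^{2} = 25$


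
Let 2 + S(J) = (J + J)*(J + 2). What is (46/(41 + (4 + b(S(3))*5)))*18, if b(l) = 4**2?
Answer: 828/125 ≈ 6.6240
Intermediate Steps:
S(J) = -2 + 2*J*(2 + J) (S(J) = -2 + (J + J)*(J + 2) = -2 + (2*J)*(2 + J) = -2 + 2*J*(2 + J))
b(l) = 16
(46/(41 + (4 + b(S(3))*5)))*18 = (46/(41 + (4 + 16*5)))*18 = (46/(41 + (4 + 80)))*18 = (46/(41 + 84))*18 = (46/125)*18 = 828/125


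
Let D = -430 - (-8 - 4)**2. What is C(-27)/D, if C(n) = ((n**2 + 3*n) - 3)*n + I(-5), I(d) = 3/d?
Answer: 43539/1435 ≈ 30.341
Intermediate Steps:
D = -574 (D = -430 - 1*(-12)**2 = -430 - 1*144 = -430 - 144 = -574)
C(n) = -3/5 + n*(-3 + n**2 + 3*n) (C(n) = ((n**2 + 3*n) - 3)*n + 3/(-5) = (-3 + n**2 + 3*n)*n + 3*(-1/5) = n*(-3 + n**2 + 3*n) - 3/5 = -3/5 + n*(-3 + n**2 + 3*n))
C(-27)/D = (-3/5 + (-27)**3 - 3*(-27) + 3*(-27)**2)/(-574) = (-3/5 - 19683 + 81 + 3*729)*(-1/574) = (-3/5 - 19683 + 81 + 2187)*(-1/574) = -87078/5*(-1/574) = 43539/1435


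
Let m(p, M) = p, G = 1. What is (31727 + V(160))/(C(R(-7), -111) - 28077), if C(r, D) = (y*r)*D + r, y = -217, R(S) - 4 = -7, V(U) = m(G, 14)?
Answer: -10576/33447 ≈ -0.31620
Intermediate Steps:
V(U) = 1
R(S) = -3 (R(S) = 4 - 7 = -3)
C(r, D) = r - 217*D*r (C(r, D) = (-217*r)*D + r = -217*D*r + r = r - 217*D*r)
(31727 + V(160))/(C(R(-7), -111) - 28077) = (31727 + 1)/(-3*(1 - 217*(-111)) - 28077) = 31728/(-3*(1 + 24087) - 28077) = 31728/(-3*24088 - 28077) = 31728/(-72264 - 28077) = 31728/(-100341) = 31728*(-1/100341) = -10576/33447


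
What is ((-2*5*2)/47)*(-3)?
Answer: 60/47 ≈ 1.2766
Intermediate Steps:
((-2*5*2)/47)*(-3) = (-10*2*(1/47))*(-3) = -20*1/47*(-3) = -20/47*(-3) = 60/47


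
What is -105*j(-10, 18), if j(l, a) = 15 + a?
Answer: -3465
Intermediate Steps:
-105*j(-10, 18) = -105*(15 + 18) = -105*33 = -3465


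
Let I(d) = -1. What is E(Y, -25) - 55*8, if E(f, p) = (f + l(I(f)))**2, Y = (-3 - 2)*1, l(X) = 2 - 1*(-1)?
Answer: -436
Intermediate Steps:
l(X) = 3 (l(X) = 2 + 1 = 3)
Y = -5 (Y = -5*1 = -5)
E(f, p) = (3 + f)**2 (E(f, p) = (f + 3)**2 = (3 + f)**2)
E(Y, -25) - 55*8 = (3 - 5)**2 - 55*8 = (-2)**2 - 440 = 4 - 440 = -436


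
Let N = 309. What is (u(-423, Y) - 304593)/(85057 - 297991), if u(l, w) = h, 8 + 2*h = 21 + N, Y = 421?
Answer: 152216/106467 ≈ 1.4297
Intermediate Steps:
h = 161 (h = -4 + (21 + 309)/2 = -4 + (½)*330 = -4 + 165 = 161)
u(l, w) = 161
(u(-423, Y) - 304593)/(85057 - 297991) = (161 - 304593)/(85057 - 297991) = -304432/(-212934) = -304432*(-1/212934) = 152216/106467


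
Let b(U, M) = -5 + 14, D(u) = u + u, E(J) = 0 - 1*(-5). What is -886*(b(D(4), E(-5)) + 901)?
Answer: -806260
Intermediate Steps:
E(J) = 5 (E(J) = 0 + 5 = 5)
D(u) = 2*u
b(U, M) = 9
-886*(b(D(4), E(-5)) + 901) = -886*(9 + 901) = -886*910 = -806260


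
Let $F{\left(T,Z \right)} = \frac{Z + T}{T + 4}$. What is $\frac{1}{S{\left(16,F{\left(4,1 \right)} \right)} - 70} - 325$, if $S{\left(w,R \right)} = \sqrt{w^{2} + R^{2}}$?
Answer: $- \frac{96591555}{297191} - \frac{8 \sqrt{16409}}{297191} \approx -325.02$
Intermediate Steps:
$F{\left(T,Z \right)} = \frac{T + Z}{4 + T}$
$S{\left(w,R \right)} = \sqrt{R^{2} + w^{2}}$
$\frac{1}{S{\left(16,F{\left(4,1 \right)} \right)} - 70} - 325 = \frac{1}{\sqrt{\left(\frac{4 + 1}{4 + 4}\right)^{2} + 16^{2}} - 70} - 325 = \frac{1}{\sqrt{\left(\frac{1}{8} \cdot 5\right)^{2} + 256} - 70} - 325 = \frac{1}{\sqrt{\left(\frac{5}{8}\right)^{2} + 256} - 70} - 325 = \frac{1}{\sqrt{\frac{25}{64} + 256} - 70} - 325 = \frac{1}{\sqrt{\frac{16409}{64}} - 70} - 325 = \frac{1}{\frac{\sqrt{16409}}{8} - 70} - 325 = \frac{1}{-70 + \frac{\sqrt{16409}}{8}} - 325 = -325 + \frac{1}{-70 + \frac{\sqrt{16409}}{8}}$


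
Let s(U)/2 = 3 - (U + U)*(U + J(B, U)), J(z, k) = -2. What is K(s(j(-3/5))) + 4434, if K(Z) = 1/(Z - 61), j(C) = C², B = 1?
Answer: 145873541/32899 ≈ 4434.0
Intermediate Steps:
s(U) = 6 - 4*U*(-2 + U) (s(U) = 2*(3 - (U + U)*(U - 2)) = 2*(3 - 2*U*(-2 + U)) = 6 - 4*U*(-2 + U))
K(Z) = 1/(-61 + Z)
K(s(j(-3/5))) + 4434 = 1/(-61 + (6 - 4*((-3/5)²)² + 8*(-3/5)²)) + 4434 = 1/(-61 + (6 - 4*((-3*⅕)²)² + 8*(-3*⅕)²)) + 4434 = 1/(-61 + (6 - 4*((-⅗)²)² + 8*(-⅗)²)) + 4434 = 1/(-61 + (6 - 4*(9/25)² + 8*(9/25))) + 4434 = 1/(-61 + (6 - 4*81/625 + 72/25)) + 4434 = 1/(-61 + (6 - 324/625 + 72/25)) + 4434 = 1/(-61 + 5226/625) + 4434 = 1/(-32899/625) + 4434 = -625/32899 + 4434 = 145873541/32899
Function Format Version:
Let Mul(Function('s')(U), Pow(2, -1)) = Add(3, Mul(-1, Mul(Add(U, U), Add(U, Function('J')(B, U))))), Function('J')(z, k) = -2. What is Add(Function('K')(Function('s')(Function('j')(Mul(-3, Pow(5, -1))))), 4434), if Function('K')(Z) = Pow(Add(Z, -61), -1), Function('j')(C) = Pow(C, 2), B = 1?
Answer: Rational(145873541, 32899) ≈ 4434.0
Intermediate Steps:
Function('s')(U) = Add(6, Mul(-4, U, Add(-2, U))) (Function('s')(U) = Mul(2, Add(3, Mul(-1, Mul(Add(U, U), Add(U, -2))))) = Mul(2, Add(3, Mul(-1, Mul(Mul(2, U), Add(-2, U))))) = Mul(2, Add(3, Mul(-1, Mul(2, U, Add(-2, U))))) = Mul(2, Add(3, Mul(-2, U, Add(-2, U)))) = Add(6, Mul(-4, U, Add(-2, U))))
Function('K')(Z) = Pow(Add(-61, Z), -1)
Add(Function('K')(Function('s')(Function('j')(Mul(-3, Pow(5, -1))))), 4434) = Add(Pow(Add(-61, Add(6, Mul(-4, Pow(Pow(Mul(-3, Pow(5, -1)), 2), 2)), Mul(8, Pow(Mul(-3, Pow(5, -1)), 2)))), -1), 4434) = Add(Pow(Add(-61, Add(6, Mul(-4, Pow(Pow(Mul(-3, Rational(1, 5)), 2), 2)), Mul(8, Pow(Mul(-3, Rational(1, 5)), 2)))), -1), 4434) = Add(Pow(Add(-61, Add(6, Mul(-4, Pow(Pow(Rational(-3, 5), 2), 2)), Mul(8, Pow(Rational(-3, 5), 2)))), -1), 4434) = Add(Pow(Add(-61, Add(6, Mul(-4, Pow(Rational(9, 25), 2)), Mul(8, Rational(9, 25)))), -1), 4434) = Add(Pow(Add(-61, Add(6, Mul(-4, Rational(81, 625)), Rational(72, 25))), -1), 4434) = Add(Pow(Add(-61, Add(6, Rational(-324, 625), Rational(72, 25))), -1), 4434) = Add(Pow(Add(-61, Rational(5226, 625)), -1), 4434) = Add(Pow(Rational(-32899, 625), -1), 4434) = Add(Rational(-625, 32899), 4434) = Rational(145873541, 32899)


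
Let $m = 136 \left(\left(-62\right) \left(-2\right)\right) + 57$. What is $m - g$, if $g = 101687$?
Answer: $-84766$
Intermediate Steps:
$m = 16921$ ($m = 136 \cdot 124 + 57 = 16864 + 57 = 16921$)
$m - g = 16921 - 101687 = -84766$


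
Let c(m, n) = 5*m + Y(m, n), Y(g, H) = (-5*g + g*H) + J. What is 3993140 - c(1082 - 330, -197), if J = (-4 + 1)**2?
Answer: 4141275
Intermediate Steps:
J = 9 (J = (-3)**2 = 9)
Y(g, H) = 9 - 5*g + H*g (Y(g, H) = (-5*g + g*H) + 9 = (-5*g + H*g) + 9 = 9 - 5*g + H*g)
c(m, n) = 9 + m*n (c(m, n) = 5*m + (9 - 5*m + n*m) = 5*m + (9 - 5*m + m*n) = 9 + m*n)
3993140 - c(1082 - 330, -197) = 3993140 - (9 + (1082 - 330)*(-197)) = 3993140 - (9 + 752*(-197)) = 3993140 - (9 - 148144) = 3993140 - 1*(-148135) = 3993140 + 148135 = 4141275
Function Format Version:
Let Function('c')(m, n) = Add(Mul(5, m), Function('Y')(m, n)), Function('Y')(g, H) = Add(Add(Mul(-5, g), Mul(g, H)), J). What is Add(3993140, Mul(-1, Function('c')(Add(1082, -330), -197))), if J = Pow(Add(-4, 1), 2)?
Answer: 4141275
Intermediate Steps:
J = 9 (J = Pow(-3, 2) = 9)
Function('Y')(g, H) = Add(9, Mul(-5, g), Mul(H, g)) (Function('Y')(g, H) = Add(Add(Mul(-5, g), Mul(g, H)), 9) = Add(Add(Mul(-5, g), Mul(H, g)), 9) = Add(9, Mul(-5, g), Mul(H, g)))
Function('c')(m, n) = Add(9, Mul(m, n)) (Function('c')(m, n) = Add(Mul(5, m), Add(9, Mul(-5, m), Mul(n, m))) = Add(Mul(5, m), Add(9, Mul(-5, m), Mul(m, n))) = Add(9, Mul(m, n)))
Add(3993140, Mul(-1, Function('c')(Add(1082, -330), -197))) = Add(3993140, Mul(-1, Add(9, Mul(Add(1082, -330), -197)))) = Add(3993140, Mul(-1, Add(9, Mul(752, -197)))) = Add(3993140, Mul(-1, Add(9, -148144))) = Add(3993140, Mul(-1, -148135)) = Add(3993140, 148135) = 4141275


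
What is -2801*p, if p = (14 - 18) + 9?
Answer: -14005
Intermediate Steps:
p = 5 (p = -4 + 9 = 5)
-2801*p = -2801*5 = -14005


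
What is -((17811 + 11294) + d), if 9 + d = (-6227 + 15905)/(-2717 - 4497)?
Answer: -104944433/3607 ≈ -29095.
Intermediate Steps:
d = -37302/3607 (d = -9 + (-6227 + 15905)/(-2717 - 4497) = -9 + 9678/(-7214) = -9 + 9678*(-1/7214) = -9 - 4839/3607 = -37302/3607 ≈ -10.342)
-((17811 + 11294) + d) = -((17811 + 11294) - 37302/3607) = -(29105 - 37302/3607) = -1*104944433/3607 = -104944433/3607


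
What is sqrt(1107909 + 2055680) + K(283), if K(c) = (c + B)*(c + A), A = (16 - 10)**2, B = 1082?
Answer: 435435 + sqrt(3163589) ≈ 4.3721e+5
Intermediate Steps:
A = 36 (A = 6**2 = 36)
K(c) = (36 + c)*(1082 + c) (K(c) = (c + 1082)*(c + 36) = (1082 + c)*(36 + c) = (36 + c)*(1082 + c))
sqrt(1107909 + 2055680) + K(283) = sqrt(1107909 + 2055680) + (38952 + 283**2 + 1118*283) = sqrt(3163589) + (38952 + 80089 + 316394) = sqrt(3163589) + 435435 = 435435 + sqrt(3163589)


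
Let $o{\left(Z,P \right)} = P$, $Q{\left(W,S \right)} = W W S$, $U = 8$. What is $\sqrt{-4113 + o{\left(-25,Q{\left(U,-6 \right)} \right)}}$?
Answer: $i \sqrt{4497} \approx 67.06 i$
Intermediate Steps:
$Q{\left(W,S \right)} = S W^{2}$ ($Q{\left(W,S \right)} = W^{2} S = S W^{2}$)
$\sqrt{-4113 + o{\left(-25,Q{\left(U,-6 \right)} \right)}} = \sqrt{-4113 - 6 \cdot 8^{2}} = \sqrt{-4113 - 384} = \sqrt{-4497} = i \sqrt{4497}$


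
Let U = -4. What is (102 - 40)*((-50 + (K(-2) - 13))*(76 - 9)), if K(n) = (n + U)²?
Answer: -112158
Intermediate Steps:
K(n) = (-4 + n)² (K(n) = (n - 4)² = (-4 + n)²)
(102 - 40)*((-50 + (K(-2) - 13))*(76 - 9)) = (102 - 40)*((-50 + ((-4 - 2)² - 13))*(76 - 9)) = 62*((-50 + ((-6)² - 13))*67) = 62*((-50 + (36 - 13))*67) = 62*((-50 + 23)*67) = 62*(-27*67) = 62*(-1809) = -112158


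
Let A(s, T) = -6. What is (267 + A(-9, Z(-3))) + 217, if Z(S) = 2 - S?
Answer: 478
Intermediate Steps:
(267 + A(-9, Z(-3))) + 217 = (267 - 6) + 217 = 261 + 217 = 478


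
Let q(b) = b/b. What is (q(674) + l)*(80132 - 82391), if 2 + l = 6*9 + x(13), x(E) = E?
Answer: -149094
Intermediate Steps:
q(b) = 1
l = 65 (l = -2 + (6*9 + 13) = -2 + (54 + 13) = -2 + 67 = 65)
(q(674) + l)*(80132 - 82391) = (1 + 65)*(80132 - 82391) = 66*(-2259) = -149094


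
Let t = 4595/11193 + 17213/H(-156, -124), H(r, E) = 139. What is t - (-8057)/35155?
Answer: 6808130879309/54695098185 ≈ 124.47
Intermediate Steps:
t = 193303814/1555827 (t = 4595/11193 + 17213/139 = 193303814/1555827 ≈ 124.25)
t - (-8057)/35155 = 193303814/1555827 - (-8057)/35155 = 193303814/1555827 - 1*(-8057/35155) = 193303814/1555827 + 8057/35155 = 6808130879309/54695098185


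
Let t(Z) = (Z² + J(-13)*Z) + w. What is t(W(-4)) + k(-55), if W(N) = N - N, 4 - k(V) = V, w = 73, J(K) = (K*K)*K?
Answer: 132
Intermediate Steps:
J(K) = K³ (J(K) = K²*K = K³)
k(V) = 4 - V
W(N) = 0
t(Z) = 73 + Z² - 2197*Z (t(Z) = (Z² + (-13)³*Z) + 73 = (Z² - 2197*Z) + 73 = 73 + Z² - 2197*Z)
t(W(-4)) + k(-55) = (73 + 0² - 2197*0) + (4 - 1*(-55)) = (73 + 0 + 0) + (4 + 55) = 73 + 59 = 132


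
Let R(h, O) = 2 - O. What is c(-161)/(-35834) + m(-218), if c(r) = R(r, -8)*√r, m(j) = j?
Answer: -218 - 5*I*√161/17917 ≈ -218.0 - 0.0035409*I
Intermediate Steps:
c(r) = 10*√r (c(r) = (2 - 1*(-8))*√r = (2 + 8)*√r = 10*√r)
c(-161)/(-35834) + m(-218) = (10*√(-161))/(-35834) - 218 = (10*(I*√161))*(-1/35834) - 218 = (10*I*√161)*(-1/35834) - 218 = -5*I*√161/17917 - 218 = -218 - 5*I*√161/17917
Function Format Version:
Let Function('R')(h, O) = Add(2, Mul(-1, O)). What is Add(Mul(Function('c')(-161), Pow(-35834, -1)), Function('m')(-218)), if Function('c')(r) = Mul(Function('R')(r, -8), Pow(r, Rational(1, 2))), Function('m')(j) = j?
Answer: Add(-218, Mul(Rational(-5, 17917), I, Pow(161, Rational(1, 2)))) ≈ Add(-218.00, Mul(-0.0035409, I))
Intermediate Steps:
Function('c')(r) = Mul(10, Pow(r, Rational(1, 2))) (Function('c')(r) = Mul(Add(2, Mul(-1, -8)), Pow(r, Rational(1, 2))) = Mul(Add(2, 8), Pow(r, Rational(1, 2))) = Mul(10, Pow(r, Rational(1, 2))))
Add(Mul(Function('c')(-161), Pow(-35834, -1)), Function('m')(-218)) = Add(Mul(Mul(10, Pow(-161, Rational(1, 2))), Pow(-35834, -1)), -218) = Add(Mul(Mul(10, Mul(I, Pow(161, Rational(1, 2)))), Rational(-1, 35834)), -218) = Add(Mul(Mul(10, I, Pow(161, Rational(1, 2))), Rational(-1, 35834)), -218) = Add(Mul(Rational(-5, 17917), I, Pow(161, Rational(1, 2))), -218) = Add(-218, Mul(Rational(-5, 17917), I, Pow(161, Rational(1, 2))))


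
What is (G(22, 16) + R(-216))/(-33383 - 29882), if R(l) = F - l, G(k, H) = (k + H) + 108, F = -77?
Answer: -57/12653 ≈ -0.0045049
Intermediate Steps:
G(k, H) = 108 + H + k (G(k, H) = (H + k) + 108 = 108 + H + k)
R(l) = -77 - l
(G(22, 16) + R(-216))/(-33383 - 29882) = ((108 + 16 + 22) + (-77 - 1*(-216)))/(-33383 - 29882) = (146 + (-77 + 216))/(-63265) = (146 + 139)*(-1/63265) = 285*(-1/63265) = -57/12653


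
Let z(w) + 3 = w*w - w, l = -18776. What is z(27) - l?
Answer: 19475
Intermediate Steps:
z(w) = -3 + w² - w (z(w) = -3 + (w*w - w) = -3 + (w² - w) = -3 + w² - w)
z(27) - l = (-3 + 27² - 1*27) - 1*(-18776) = (-3 + 729 - 27) + 18776 = 699 + 18776 = 19475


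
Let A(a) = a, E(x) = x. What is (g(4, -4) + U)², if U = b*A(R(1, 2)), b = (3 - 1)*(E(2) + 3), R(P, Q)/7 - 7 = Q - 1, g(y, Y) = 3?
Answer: 316969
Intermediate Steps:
R(P, Q) = 42 + 7*Q (R(P, Q) = 49 + 7*(Q - 1) = 49 + 7*(-1 + Q) = 49 + (-7 + 7*Q) = 42 + 7*Q)
b = 10 (b = (3 - 1)*(2 + 3) = 2*5 = 10)
U = 560 (U = 10*(42 + 7*2) = 10*(42 + 14) = 10*56 = 560)
(g(4, -4) + U)² = (3 + 560)² = 563² = 316969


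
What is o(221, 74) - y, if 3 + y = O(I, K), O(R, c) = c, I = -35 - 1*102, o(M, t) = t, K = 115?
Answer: -38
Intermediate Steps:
I = -137 (I = -35 - 102 = -137)
y = 112 (y = -3 + 115 = 112)
o(221, 74) - y = 74 - 1*112 = 74 - 112 = -38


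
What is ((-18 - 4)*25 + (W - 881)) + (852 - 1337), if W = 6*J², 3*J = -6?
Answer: -1892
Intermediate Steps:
J = -2 (J = (⅓)*(-6) = -2)
W = 24 (W = 6*(-2)² = 6*4 = 24)
((-18 - 4)*25 + (W - 881)) + (852 - 1337) = ((-18 - 4)*25 + (24 - 881)) + (852 - 1337) = (-22*25 - 857) - 485 = (-550 - 857) - 485 = -1407 - 485 = -1892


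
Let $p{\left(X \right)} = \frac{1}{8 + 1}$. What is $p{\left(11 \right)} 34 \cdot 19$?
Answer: $\frac{646}{9} \approx 71.778$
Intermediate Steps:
$p{\left(X \right)} = \frac{1}{9}$
$p{\left(11 \right)} 34 \cdot 19 = \frac{34 \cdot 19}{9} = \frac{1}{9} \cdot 646 = \frac{646}{9}$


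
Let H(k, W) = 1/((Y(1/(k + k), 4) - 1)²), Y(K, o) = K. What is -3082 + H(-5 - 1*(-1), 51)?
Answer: -249578/81 ≈ -3081.2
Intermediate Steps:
H(k, W) = (-1 + 1/(2*k))⁻² (H(k, W) = 1/((1/(k + k) - 1)²) = 1/((1/(2*k) - 1)²) = 1/((-1 + 1/(2*k))²) = (-1 + 1/(2*k))⁻²)
-3082 + H(-5 - 1*(-1), 51) = -3082 + 4*(-5 - 1*(-1))²/(-1 + 2*(-5 - 1*(-1)))² = -3082 + 4*(-5 + 1)²/(-1 + 2*(-5 + 1))² = -3082 + 4*(-4)²/(-1 + 2*(-4))² = -3082 + 4*16/(-1 - 8)² = -3082 + 4*16/(-9)² = -3082 + 4*16*(1/81) = -3082 + 64/81 = -249578/81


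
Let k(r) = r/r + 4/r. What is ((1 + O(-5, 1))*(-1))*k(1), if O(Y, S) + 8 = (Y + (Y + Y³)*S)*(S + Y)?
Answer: -2665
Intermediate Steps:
O(Y, S) = -8 + (S + Y)*(Y + S*(Y + Y³)) (O(Y, S) = -8 + (Y + (Y + Y³)*S)*(S + Y) = -8 + (Y + S*(Y + Y³))*(S + Y) = -8 + (S + Y)*(Y + S*(Y + Y³)))
k(r) = 1 + 4/r
((1 + O(-5, 1))*(-1))*k(1) = ((1 + (-8 + (-5)² + 1*(-5) + 1*(-5)² + 1*(-5)⁴ - 5*1² + 1²*(-5)³))*(-1))*((4 + 1)/1) = ((1 + (-8 + 25 - 5 + 1*25 + 1*625 - 5*1 + 1*(-125)))*(-1))*(1*5) = ((1 + (-8 + 25 - 5 + 25 + 625 - 5 - 125))*(-1))*5 = ((1 + 532)*(-1))*5 = (533*(-1))*5 = -533*5 = -2665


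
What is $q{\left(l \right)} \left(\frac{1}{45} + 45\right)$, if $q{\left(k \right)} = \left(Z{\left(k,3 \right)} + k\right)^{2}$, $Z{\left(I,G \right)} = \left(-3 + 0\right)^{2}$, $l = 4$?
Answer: $\frac{342394}{45} \approx 7608.8$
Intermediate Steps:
$Z{\left(I,G \right)} = 9$ ($Z{\left(I,G \right)} = \left(-3\right)^{2} = 9$)
$q{\left(k \right)} = \left(9 + k\right)^{2}$
$q{\left(l \right)} \left(\frac{1}{45} + 45\right) = \left(9 + 4\right)^{2} \left(\frac{1}{45} + 45\right) = 13^{2} \left(\frac{1}{45} + 45\right) = 169 \cdot \frac{2026}{45} = \frac{342394}{45}$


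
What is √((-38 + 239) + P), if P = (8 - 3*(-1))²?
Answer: √322 ≈ 17.944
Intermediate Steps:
P = 121 (P = (8 + 3)² = 11² = 121)
√((-38 + 239) + P) = √((-38 + 239) + 121) = √(201 + 121) = √322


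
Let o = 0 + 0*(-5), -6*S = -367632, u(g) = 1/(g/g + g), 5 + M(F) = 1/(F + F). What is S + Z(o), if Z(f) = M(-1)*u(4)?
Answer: 612709/10 ≈ 61271.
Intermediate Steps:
M(F) = -5 + 1/(2*F) (M(F) = -5 + 1/(F + F) = -5 + 1/(2*F))
u(g) = 1/(1 + g)
S = 61272 (S = -⅙*(-367632) = 61272)
o = 0 (o = 0 + 0 = 0)
Z(f) = -11/10 (Z(f) = (-5 + (½)/(-1))/(1 + 4) = (-5 + (½)*(-1))/5 = (-5 - ½)*(⅕) = -11/2*⅕ = -11/10)
S + Z(o) = 61272 - 11/10 = 612709/10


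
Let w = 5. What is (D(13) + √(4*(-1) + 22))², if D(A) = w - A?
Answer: 82 - 48*√2 ≈ 14.118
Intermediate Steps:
D(A) = 5 - A
(D(13) + √(4*(-1) + 22))² = ((5 - 1*13) + √(4*(-1) + 22))² = ((5 - 13) + √(-4 + 22))² = (-8 + √18)² = (-8 + 3*√2)²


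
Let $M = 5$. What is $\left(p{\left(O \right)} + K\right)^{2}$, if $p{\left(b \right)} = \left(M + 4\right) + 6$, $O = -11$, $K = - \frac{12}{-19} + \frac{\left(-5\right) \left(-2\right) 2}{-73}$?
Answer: $\frac{453732601}{1923769} \approx 235.86$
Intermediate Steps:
$K = \frac{496}{1387}$ ($K = \left(-12\right) \left(- \frac{1}{19}\right) + 10 \cdot 2 \left(- \frac{1}{73}\right) = \frac{12}{19} + 20 \left(- \frac{1}{73}\right) = \frac{12}{19} - \frac{20}{73} = \frac{496}{1387} \approx 0.35761$)
$p{\left(b \right)} = 15$ ($p{\left(b \right)} = \left(5 + 4\right) + 6 = 9 + 6 = 15$)
$\left(p{\left(O \right)} + K\right)^{2} = \left(15 + \frac{496}{1387}\right)^{2} = \left(\frac{21301}{1387}\right)^{2} = \frac{453732601}{1923769}$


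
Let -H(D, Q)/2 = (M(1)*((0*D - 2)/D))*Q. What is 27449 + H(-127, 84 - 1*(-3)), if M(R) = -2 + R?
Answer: 3486371/127 ≈ 27452.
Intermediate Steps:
H(D, Q) = -4*Q/D (H(D, Q) = -2*(-2 + 1)*((0*D - 2)/D)*Q = -2*(-(0 - 2)/D)*Q = -2*(-(-2)/D)*Q = -2*2/D*Q = -4*Q/D)
27449 + H(-127, 84 - 1*(-3)) = 27449 - 4*(84 - 1*(-3))/(-127) = 27449 - 4*(84 + 3)*(-1/127) = 27449 - 4*87*(-1/127) = 27449 + 348/127 = 3486371/127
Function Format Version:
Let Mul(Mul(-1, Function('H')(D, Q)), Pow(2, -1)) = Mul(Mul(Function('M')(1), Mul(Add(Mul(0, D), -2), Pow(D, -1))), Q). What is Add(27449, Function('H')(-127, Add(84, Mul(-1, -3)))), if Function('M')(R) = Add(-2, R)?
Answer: Rational(3486371, 127) ≈ 27452.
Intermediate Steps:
Function('H')(D, Q) = Mul(-4, Q, Pow(D, -1)) (Function('H')(D, Q) = Mul(-2, Mul(Mul(Add(-2, 1), Mul(Add(Mul(0, D), -2), Pow(D, -1))), Q)) = Mul(-2, Mul(Mul(-1, Mul(Add(0, -2), Pow(D, -1))), Q)) = Mul(-2, Mul(Mul(-1, Mul(-2, Pow(D, -1))), Q)) = Mul(-2, Mul(Mul(2, Pow(D, -1)), Q)) = Mul(-2, Mul(2, Q, Pow(D, -1))) = Mul(-4, Q, Pow(D, -1)))
Add(27449, Function('H')(-127, Add(84, Mul(-1, -3)))) = Add(27449, Mul(-4, Add(84, Mul(-1, -3)), Pow(-127, -1))) = Add(27449, Mul(-4, Add(84, 3), Rational(-1, 127))) = Add(27449, Mul(-4, 87, Rational(-1, 127))) = Add(27449, Rational(348, 127)) = Rational(3486371, 127)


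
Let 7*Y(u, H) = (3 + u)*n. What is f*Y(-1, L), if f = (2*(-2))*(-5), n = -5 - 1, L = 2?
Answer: -240/7 ≈ -34.286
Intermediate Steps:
n = -6
Y(u, H) = -18/7 - 6*u/7 (Y(u, H) = ((3 + u)*(-6))/7 = (-18 - 6*u)/7 = -18/7 - 6*u/7)
f = 20 (f = -4*(-5) = 20)
f*Y(-1, L) = 20*(-18/7 - 6/7*(-1)) = 20*(-18/7 + 6/7) = 20*(-12/7) = -240/7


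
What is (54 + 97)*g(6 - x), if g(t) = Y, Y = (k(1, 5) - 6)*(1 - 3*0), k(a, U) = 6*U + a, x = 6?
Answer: 3775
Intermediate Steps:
k(a, U) = a + 6*U
Y = 25 (Y = ((1 + 6*5) - 6)*(1 - 3*0) = ((1 + 30) - 6)*(1 + 0) = (31 - 6)*1 = 25*1 = 25)
g(t) = 25
(54 + 97)*g(6 - x) = (54 + 97)*25 = 151*25 = 3775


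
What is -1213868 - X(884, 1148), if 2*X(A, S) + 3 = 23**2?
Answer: -1214131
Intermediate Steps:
X(A, S) = 263 (X(A, S) = -3/2 + (1/2)*23**2 = -3/2 + (1/2)*529 = -3/2 + 529/2 = 263)
-1213868 - X(884, 1148) = -1213868 - 1*263 = -1213868 - 263 = -1214131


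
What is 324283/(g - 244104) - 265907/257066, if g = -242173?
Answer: -212666591917/125005283282 ≈ -1.7013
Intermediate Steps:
324283/(g - 244104) - 265907/257066 = 324283/(-242173 - 244104) - 265907/257066 = 324283/(-486277) - 265907*1/257066 = 324283*(-1/486277) - 265907/257066 = -324283/486277 - 265907/257066 = -212666591917/125005283282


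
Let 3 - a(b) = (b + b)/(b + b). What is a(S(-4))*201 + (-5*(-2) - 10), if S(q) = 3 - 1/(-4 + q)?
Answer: 402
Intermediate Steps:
a(b) = 2 (a(b) = 3 - (b + b)/(b + b) = 3 - 2*b/(2*b) = 3 - 2*b*1/(2*b) = 3 - 1*1 = 3 - 1 = 2)
a(S(-4))*201 + (-5*(-2) - 10) = 2*201 + (-5*(-2) - 10) = 402 + (10 - 10) = 402 + 0 = 402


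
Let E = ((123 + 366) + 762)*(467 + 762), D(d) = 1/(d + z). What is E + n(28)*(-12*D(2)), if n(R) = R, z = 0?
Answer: 1537311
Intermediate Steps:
D(d) = 1/d (D(d) = 1/(d + 0) = 1/d)
E = 1537479 (E = (489 + 762)*1229 = 1251*1229 = 1537479)
E + n(28)*(-12*D(2)) = 1537479 + 28*(-12/2) = 1537479 + 28*(-12*1/2) = 1537479 + 28*(-6) = 1537479 - 168 = 1537311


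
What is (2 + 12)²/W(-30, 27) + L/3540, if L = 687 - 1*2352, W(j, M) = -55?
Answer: -52361/12980 ≈ -4.0340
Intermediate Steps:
L = -1665 (L = 687 - 2352 = -1665)
(2 + 12)²/W(-30, 27) + L/3540 = (2 + 12)²/(-55) - 1665/3540 = 14²*(-1/55) - 1665*1/3540 = 196*(-1/55) - 111/236 = -196/55 - 111/236 = -52361/12980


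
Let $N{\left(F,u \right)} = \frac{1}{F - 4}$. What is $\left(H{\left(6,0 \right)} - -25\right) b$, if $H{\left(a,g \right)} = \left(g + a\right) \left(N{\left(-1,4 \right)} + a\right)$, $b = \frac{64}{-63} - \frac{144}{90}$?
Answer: $- \frac{246376}{1575} \approx -156.43$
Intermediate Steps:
$N{\left(F,u \right)} = \frac{1}{-4 + F}$
$b = - \frac{824}{315}$ ($b = 64 \left(- \frac{1}{63}\right) - \frac{8}{5} = - \frac{64}{63} - \frac{8}{5} = - \frac{824}{315} \approx -2.6159$)
$H{\left(a,g \right)} = \left(- \frac{1}{5} + a\right) \left(a + g\right)$ ($H{\left(a,g \right)} = \left(g + a\right) \left(\frac{1}{-4 - 1} + a\right) = \left(a + g\right) \left(\frac{1}{-5} + a\right) = \left(a + g\right) \left(- \frac{1}{5} + a\right) = \left(- \frac{1}{5} + a\right) \left(a + g\right)$)
$\left(H{\left(6,0 \right)} - -25\right) b = \left(\left(6^{2} - \frac{6}{5} - 0 + 6 \cdot 0\right) - -25\right) \left(- \frac{824}{315}\right) = \left(\left(36 - \frac{6}{5} + 0 + 0\right) + 25\right) \left(- \frac{824}{315}\right) = \left(\frac{174}{5} + 25\right) \left(- \frac{824}{315}\right) = \frac{299}{5} \left(- \frac{824}{315}\right) = - \frac{246376}{1575}$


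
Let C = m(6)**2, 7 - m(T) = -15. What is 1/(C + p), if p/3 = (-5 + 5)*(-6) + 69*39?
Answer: 1/8557 ≈ 0.00011686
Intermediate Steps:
m(T) = 22 (m(T) = 7 - 1*(-15) = 7 + 15 = 22)
p = 8073 (p = 3*((-5 + 5)*(-6) + 69*39) = 3*(0*(-6) + 2691) = 3*(0 + 2691) = 3*2691 = 8073)
C = 484 (C = 22**2 = 484)
1/(C + p) = 1/(484 + 8073) = 1/8557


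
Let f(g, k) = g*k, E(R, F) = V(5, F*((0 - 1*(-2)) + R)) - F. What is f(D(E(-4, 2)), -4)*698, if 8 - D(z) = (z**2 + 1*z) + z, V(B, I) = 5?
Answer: 19544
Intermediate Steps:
E(R, F) = 5 - F
D(z) = 8 - z**2 - 2*z (D(z) = 8 - ((z**2 + 1*z) + z) = 8 - ((z**2 + z) + z) = 8 - ((z + z**2) + z) = 8 - (z**2 + 2*z) = 8 + (-z**2 - 2*z) = 8 - z**2 - 2*z)
f(D(E(-4, 2)), -4)*698 = ((8 - (5 - 1*2)**2 - 2*(5 - 1*2))*(-4))*698 = ((8 - (5 - 2)**2 - 2*(5 - 2))*(-4))*698 = ((8 - 1*3**2 - 2*3)*(-4))*698 = ((8 - 1*9 - 6)*(-4))*698 = ((8 - 9 - 6)*(-4))*698 = -7*(-4)*698 = 28*698 = 19544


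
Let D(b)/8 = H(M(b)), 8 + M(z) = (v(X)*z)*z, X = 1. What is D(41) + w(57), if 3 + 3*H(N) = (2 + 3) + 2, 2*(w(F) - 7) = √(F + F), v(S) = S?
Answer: 53/3 + √114/2 ≈ 23.005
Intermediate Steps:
M(z) = -8 + z² (M(z) = -8 + (1*z)*z = -8 + z*z = -8 + z²)
w(F) = 7 + √2*√F/2 (w(F) = 7 + √(F + F)/2 = 7 + √(2*F)/2 = 7 + (√2*√F)/2 = 7 + √2*√F/2)
H(N) = 4/3 (H(N) = -1 + ((2 + 3) + 2)/3 = -1 + (5 + 2)/3 = -1 + (⅓)*7 = -1 + 7/3 = 4/3)
D(b) = 32/3 (D(b) = 8*(4/3) = 32/3)
D(41) + w(57) = 32/3 + (7 + √2*√57/2) = 32/3 + (7 + √114/2) = 53/3 + √114/2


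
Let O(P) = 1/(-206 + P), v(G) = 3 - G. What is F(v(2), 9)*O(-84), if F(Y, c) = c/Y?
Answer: -9/290 ≈ -0.031034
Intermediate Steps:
F(v(2), 9)*O(-84) = (9/(3 - 1*2))/(-206 - 84) = (9/(3 - 2))/(-290) = (9/1)*(-1/290) = (9*1)*(-1/290) = 9*(-1/290) = -9/290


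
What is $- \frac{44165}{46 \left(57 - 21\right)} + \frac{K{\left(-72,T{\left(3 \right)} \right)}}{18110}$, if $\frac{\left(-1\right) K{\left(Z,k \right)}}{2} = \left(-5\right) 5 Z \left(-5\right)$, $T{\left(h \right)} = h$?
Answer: $- \frac{77002015}{2999016} \approx -25.676$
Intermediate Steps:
$K{\left(Z,k \right)} = - 250 Z$ ($K{\left(Z,k \right)} = - 2 \left(-5\right) 5 Z \left(-5\right) = - 2 - 25 Z \left(-5\right) = - 2 \cdot 125 Z = - 250 Z$)
$- \frac{44165}{46 \left(57 - 21\right)} + \frac{K{\left(-72,T{\left(3 \right)} \right)}}{18110} = - \frac{44165}{46 \left(57 - 21\right)} + \frac{\left(-250\right) \left(-72\right)}{18110} = - \frac{44165}{46 \cdot 36} + 18000 \cdot \frac{1}{18110} = - \frac{44165}{1656} + \frac{1800}{1811} = - \frac{77002015}{2999016}$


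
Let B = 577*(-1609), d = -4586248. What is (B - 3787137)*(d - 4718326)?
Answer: 43875997834220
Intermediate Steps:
B = -928393
(B - 3787137)*(d - 4718326) = (-928393 - 3787137)*(-4586248 - 4718326) = -4715530*(-9304574) = 43875997834220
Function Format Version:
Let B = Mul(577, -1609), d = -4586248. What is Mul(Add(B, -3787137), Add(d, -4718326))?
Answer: 43875997834220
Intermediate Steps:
B = -928393
Mul(Add(B, -3787137), Add(d, -4718326)) = Mul(Add(-928393, -3787137), Add(-4586248, -4718326)) = Mul(-4715530, -9304574) = 43875997834220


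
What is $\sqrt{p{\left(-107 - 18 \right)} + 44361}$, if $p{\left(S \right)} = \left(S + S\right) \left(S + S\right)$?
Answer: $\sqrt{106861} \approx 326.9$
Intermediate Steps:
$p{\left(S \right)} = 4 S^{2}$ ($p{\left(S \right)} = 2 S 2 S = 4 S^{2}$)
$\sqrt{p{\left(-107 - 18 \right)} + 44361} = \sqrt{4 \left(-107 - 18\right)^{2} + 44361} = \sqrt{4 \left(-125\right)^{2} + 44361} = \sqrt{4 \cdot 15625 + 44361} = \sqrt{62500 + 44361} = \sqrt{106861}$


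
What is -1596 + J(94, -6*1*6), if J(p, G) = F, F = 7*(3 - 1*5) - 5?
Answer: -1615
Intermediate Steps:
F = -19 (F = 7*(3 - 5) - 5 = 7*(-2) - 5 = -14 - 5 = -19)
J(p, G) = -19
-1596 + J(94, -6*1*6) = -1596 - 19 = -1615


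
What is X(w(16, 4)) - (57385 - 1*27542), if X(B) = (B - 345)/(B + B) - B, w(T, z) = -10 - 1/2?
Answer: -208709/7 ≈ -29816.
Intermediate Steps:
w(T, z) = -21/2 (w(T, z) = -10 - 1*1/2 = -10 - 1/2 = -21/2)
X(B) = -B + (-345 + B)/(2*B) (X(B) = (-345 + B)/((2*B)) - B = (-345 + B)*(1/(2*B)) - B = (-345 + B)/(2*B) - B = -B + (-345 + B)/(2*B))
X(w(16, 4)) - (57385 - 1*27542) = (1/2 - 1*(-21/2) - 345/(2*(-21/2))) - (57385 - 1*27542) = (1/2 + 21/2 - 345/2*(-2/21)) - (57385 - 27542) = (1/2 + 21/2 + 115/7) - 1*29843 = 192/7 - 29843 = -208709/7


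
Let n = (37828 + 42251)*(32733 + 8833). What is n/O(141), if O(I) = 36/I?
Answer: 26073749093/2 ≈ 1.3037e+10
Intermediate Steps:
n = 3328563714 (n = 80079*41566 = 3328563714)
n/O(141) = 3328563714/((36/141)) = 3328563714/((36*(1/141))) = 3328563714/(12/47) = 3328563714*(47/12) = 26073749093/2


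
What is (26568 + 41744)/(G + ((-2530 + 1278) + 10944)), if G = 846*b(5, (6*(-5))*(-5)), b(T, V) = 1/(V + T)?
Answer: 5294180/751553 ≈ 7.0443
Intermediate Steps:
b(T, V) = 1/(T + V)
G = 846/155 (G = 846/(5 + (6*(-5))*(-5)) = 846/(5 - 30*(-5)) = 846/(5 + 150) = 846/155 ≈ 5.4581)
(26568 + 41744)/(G + ((-2530 + 1278) + 10944)) = (26568 + 41744)/(846/155 + ((-2530 + 1278) + 10944)) = 68312/(846/155 + (-1252 + 10944)) = 68312/(846/155 + 9692) = 68312/(1503106/155) = 68312*(155/1503106) = 5294180/751553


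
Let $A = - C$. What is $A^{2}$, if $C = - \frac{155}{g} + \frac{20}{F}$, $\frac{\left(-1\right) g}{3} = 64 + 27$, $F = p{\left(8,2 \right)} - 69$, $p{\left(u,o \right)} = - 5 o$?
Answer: $\frac{46036225}{465135489} \approx 0.098974$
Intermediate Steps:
$F = -79$ ($F = \left(-5\right) 2 - 69 = -10 - 69 = -79$)
$g = -273$ ($g = - 3 \left(64 + 27\right) = \left(-3\right) 91 = -273$)
$C = \frac{6785}{21567}$ ($C = - \frac{155}{-273} + \frac{20}{-79} = \left(-155\right) \left(- \frac{1}{273}\right) + 20 \left(- \frac{1}{79}\right) = \frac{155}{273} - \frac{20}{79} = \frac{6785}{21567} \approx 0.3146$)
$A = - \frac{6785}{21567}$ ($A = \left(-1\right) \frac{6785}{21567} = - \frac{6785}{21567} \approx -0.3146$)
$A^{2} = \left(- \frac{6785}{21567}\right)^{2} = \frac{46036225}{465135489}$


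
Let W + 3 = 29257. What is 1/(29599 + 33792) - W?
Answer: -1854440313/63391 ≈ -29254.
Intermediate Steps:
W = 29254 (W = -3 + 29257 = 29254)
1/(29599 + 33792) - W = 1/(29599 + 33792) - 1*29254 = 1/63391 - 29254 = -1854440313/63391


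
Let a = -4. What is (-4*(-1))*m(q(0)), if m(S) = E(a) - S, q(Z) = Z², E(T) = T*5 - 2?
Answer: -88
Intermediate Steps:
E(T) = -2 + 5*T (E(T) = 5*T - 2 = -2 + 5*T)
m(S) = -22 - S (m(S) = (-2 + 5*(-4)) - S = (-2 - 20) - S = -22 - S)
(-4*(-1))*m(q(0)) = (-4*(-1))*(-22 - 1*0²) = 4*(-22 - 1*0) = 4*(-22 + 0) = 4*(-22) = -88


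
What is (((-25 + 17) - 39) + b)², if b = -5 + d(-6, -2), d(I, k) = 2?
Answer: 2500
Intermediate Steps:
b = -3 (b = -5 + 2 = -3)
(((-25 + 17) - 39) + b)² = (((-25 + 17) - 39) - 3)² = ((-8 - 39) - 3)² = (-47 - 3)² = (-50)² = 2500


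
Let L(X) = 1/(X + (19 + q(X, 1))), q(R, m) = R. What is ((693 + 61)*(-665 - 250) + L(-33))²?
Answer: 1051430624944441/2209 ≈ 4.7598e+11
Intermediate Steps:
L(X) = 1/(19 + 2*X) (L(X) = 1/(X + (19 + X)) = 1/(19 + 2*X))
((693 + 61)*(-665 - 250) + L(-33))² = ((693 + 61)*(-665 - 250) + 1/(19 + 2*(-33)))² = (754*(-915) + 1/(19 - 66))² = (-689910 + 1/(-47))² = (-689910 - 1/47)² = (-32425771/47)² = 1051430624944441/2209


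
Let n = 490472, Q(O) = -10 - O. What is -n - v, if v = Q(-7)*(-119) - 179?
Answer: -490650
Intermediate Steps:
v = 178 (v = (-10 - 1*(-7))*(-119) - 179 = (-10 + 7)*(-119) - 179 = -3*(-119) - 179 = 357 - 179 = 178)
-n - v = -1*490472 - 1*178 = -490472 - 178 = -490650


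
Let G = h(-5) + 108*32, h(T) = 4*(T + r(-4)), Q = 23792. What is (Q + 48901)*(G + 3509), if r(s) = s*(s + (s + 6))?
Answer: 507179061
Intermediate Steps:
r(s) = s*(6 + 2*s) (r(s) = s*(s + (6 + s)) = s*(6 + 2*s))
h(T) = 32 + 4*T (h(T) = 4*(T + 2*(-4)*(3 - 4)) = 4*(T + 2*(-4)*(-1)) = 4*(T + 8) = 4*(8 + T) = 32 + 4*T)
G = 3468 (G = (32 + 4*(-5)) + 108*32 = (32 - 20) + 3456 = 12 + 3456 = 3468)
(Q + 48901)*(G + 3509) = (23792 + 48901)*(3468 + 3509) = 72693*6977 = 507179061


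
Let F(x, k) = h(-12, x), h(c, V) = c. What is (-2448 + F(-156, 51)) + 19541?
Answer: 17081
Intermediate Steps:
F(x, k) = -12
(-2448 + F(-156, 51)) + 19541 = (-2448 - 12) + 19541 = -2460 + 19541 = 17081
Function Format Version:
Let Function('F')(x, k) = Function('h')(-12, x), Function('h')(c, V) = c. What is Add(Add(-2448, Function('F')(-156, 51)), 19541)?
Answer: 17081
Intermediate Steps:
Function('F')(x, k) = -12
Add(Add(-2448, Function('F')(-156, 51)), 19541) = Add(Add(-2448, -12), 19541) = Add(-2460, 19541) = 17081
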